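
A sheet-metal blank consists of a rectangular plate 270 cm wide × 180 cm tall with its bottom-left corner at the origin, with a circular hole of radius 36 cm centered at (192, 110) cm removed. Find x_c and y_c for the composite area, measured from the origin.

x_c = 129.79 cm, y_c = 88.17 cm

plate: A = 270 × 180 = 48600.00, centroid at (135.00, 90.00).
hole: A = −π·36² = -4071.50, centroid at (192.00, 110.00).
ΣA = 44528.50 cm²
ΣAx_c = (48600.00)(135.00) + (-4071.50)(192.00) = 5779271.22 cm³
ΣAy_c = (48600.00)(90.00) + (-4071.50)(110.00) = 3926134.55 cm³
x_c = 5779271.22 / 44528.50 = 129.79 cm
y_c = 3926134.55 / 44528.50 = 88.17 cm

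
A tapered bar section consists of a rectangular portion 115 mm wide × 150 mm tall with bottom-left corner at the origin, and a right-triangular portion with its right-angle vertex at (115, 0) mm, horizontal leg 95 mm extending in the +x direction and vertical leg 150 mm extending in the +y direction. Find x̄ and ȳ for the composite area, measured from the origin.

x̄ = 83.56 mm, ȳ = 67.69 mm

Part | A | x̄ᵢ | ȳᵢ | A·x̄ᵢ | A·ȳᵢ
rectangular portion | 17250.00 | 57.50 | 75.00 | 991875.00 | 1293750.00
triangular portion | 7125.00 | 146.67 | 50.00 | 1045000.00 | 356250.00
Σ | 24375.00 |  |  | 2036875.00 | 1650000.00
x̄ = 2036875.00 / 24375.00 = 83.56 mm
ȳ = 1650000.00 / 24375.00 = 67.69 mm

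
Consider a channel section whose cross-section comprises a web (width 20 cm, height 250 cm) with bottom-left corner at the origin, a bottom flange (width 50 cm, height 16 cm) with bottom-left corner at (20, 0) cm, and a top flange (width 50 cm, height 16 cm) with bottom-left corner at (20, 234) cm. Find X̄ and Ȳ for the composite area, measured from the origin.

X̄ = 18.48 cm, Ȳ = 125.00 cm

Part | A | x̄ᵢ | ȳᵢ | A·x̄ᵢ | A·ȳᵢ
web | 5000.00 | 10.00 | 125.00 | 50000.00 | 625000.00
bottom flange | 800.00 | 45.00 | 8.00 | 36000.00 | 6400.00
top flange | 800.00 | 45.00 | 242.00 | 36000.00 | 193600.00
Σ | 6600.00 |  |  | 122000.00 | 825000.00
X̄ = 122000.00 / 6600.00 = 18.48 cm
Ȳ = 825000.00 / 6600.00 = 125.00 cm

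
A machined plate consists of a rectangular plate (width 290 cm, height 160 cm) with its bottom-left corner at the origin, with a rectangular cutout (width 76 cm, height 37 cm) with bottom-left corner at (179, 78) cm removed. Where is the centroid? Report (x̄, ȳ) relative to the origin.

x̄ = 140.36 cm, ȳ = 78.94 cm

Part | A | x̄ᵢ | ȳᵢ | A·x̄ᵢ | A·ȳᵢ
plate | 46400.00 | 145.00 | 80.00 | 6728000.00 | 3712000.00
hole | -2812.00 | 217.00 | 96.50 | -610204.00 | -271358.00
Σ | 43588.00 |  |  | 6117796.00 | 3440642.00
x̄ = 6117796.00 / 43588.00 = 140.36 cm
ȳ = 3440642.00 / 43588.00 = 78.94 cm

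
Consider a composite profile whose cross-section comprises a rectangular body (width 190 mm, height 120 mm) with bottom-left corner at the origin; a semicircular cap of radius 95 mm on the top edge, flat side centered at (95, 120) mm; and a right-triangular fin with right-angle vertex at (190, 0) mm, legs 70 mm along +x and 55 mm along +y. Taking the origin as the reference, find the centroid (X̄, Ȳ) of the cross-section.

X̄ = 100.86 mm, Ȳ = 94.50 mm

rectangular body: A = 190 × 120 = 22800.00, centroid at (95.00, 60.00).
semicircular top: A = ½π·95² = 14176.44, centroid at (95.00, 160.32).
triangular fin: A = ½·70·55 = 1925.00, centroid at (213.33, 18.33).
ΣA = 38901.44 mm²
ΣAX̄ = (22800.00)(95.00) + (14176.44)(95.00) + (1925.00)(213.33) = 3923428.17 mm³
ΣAȲ = (22800.00)(60.00) + (14176.44)(160.32) + (1925.00)(18.33) = 3676047.42 mm³
X̄ = 3923428.17 / 38901.44 = 100.86 mm
Ȳ = 3676047.42 / 38901.44 = 94.50 mm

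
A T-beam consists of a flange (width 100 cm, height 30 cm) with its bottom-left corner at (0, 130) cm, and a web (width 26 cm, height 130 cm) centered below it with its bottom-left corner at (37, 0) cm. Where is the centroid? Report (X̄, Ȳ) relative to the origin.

web: A = 26 × 130 = 3380.00, centroid at (50.00, 65.00).
flange: A = 100 × 30 = 3000.00, centroid at (50.00, 145.00).
ΣA = 6380.00 cm²
ΣAX̄ = (3380.00)(50.00) + (3000.00)(50.00) = 319000.00 cm³
ΣAȲ = (3380.00)(65.00) + (3000.00)(145.00) = 654700.00 cm³
X̄ = 319000.00 / 6380.00 = 50.00 cm
Ȳ = 654700.00 / 6380.00 = 102.62 cm

X̄ = 50.00 cm, Ȳ = 102.62 cm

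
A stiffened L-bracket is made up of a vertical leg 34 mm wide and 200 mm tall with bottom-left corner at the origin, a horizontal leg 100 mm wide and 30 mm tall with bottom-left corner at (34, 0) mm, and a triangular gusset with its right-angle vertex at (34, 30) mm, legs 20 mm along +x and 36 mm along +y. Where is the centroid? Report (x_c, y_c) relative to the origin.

vertical leg: A = 34 × 200 = 6800.00, centroid at (17.00, 100.00).
horizontal leg: A = 100 × 30 = 3000.00, centroid at (84.00, 15.00).
gusset: A = ½·20·36 = 360.00, centroid at (40.67, 42.00).
ΣA = 10160.00 mm²
ΣAx_c = (6800.00)(17.00) + (3000.00)(84.00) + (360.00)(40.67) = 382240.00 mm³
ΣAy_c = (6800.00)(100.00) + (3000.00)(15.00) + (360.00)(42.00) = 740120.00 mm³
x_c = 382240.00 / 10160.00 = 37.62 mm
y_c = 740120.00 / 10160.00 = 72.85 mm

x_c = 37.62 mm, y_c = 72.85 mm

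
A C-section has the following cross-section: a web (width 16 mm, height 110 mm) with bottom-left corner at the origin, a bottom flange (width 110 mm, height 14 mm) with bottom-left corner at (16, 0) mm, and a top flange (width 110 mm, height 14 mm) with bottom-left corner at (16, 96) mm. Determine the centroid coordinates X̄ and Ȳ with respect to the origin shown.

web: A = 16 × 110 = 1760.00, centroid at (8.00, 55.00).
bottom flange: A = 110 × 14 = 1540.00, centroid at (71.00, 7.00).
top flange: A = 110 × 14 = 1540.00, centroid at (71.00, 103.00).
ΣA = 4840.00 mm²
ΣAX̄ = (1760.00)(8.00) + (1540.00)(71.00) + (1540.00)(71.00) = 232760.00 mm³
ΣAȲ = (1760.00)(55.00) + (1540.00)(7.00) + (1540.00)(103.00) = 266200.00 mm³
X̄ = 232760.00 / 4840.00 = 48.09 mm
Ȳ = 266200.00 / 4840.00 = 55.00 mm

X̄ = 48.09 mm, Ȳ = 55.00 mm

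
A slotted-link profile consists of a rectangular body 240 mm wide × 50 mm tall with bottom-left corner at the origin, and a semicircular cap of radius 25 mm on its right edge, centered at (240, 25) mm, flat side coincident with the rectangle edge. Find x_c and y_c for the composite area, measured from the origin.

rectangular body: A = 240 × 50 = 12000.00, centroid at (120.00, 25.00).
semicircular end: A = ½π·25² = 981.75, centroid at (250.61, 25.00).
ΣA = 12981.75 mm²
ΣAx_c = (12000.00)(120.00) + (981.75)(250.61) = 1686036.12 mm³
ΣAy_c = (12000.00)(25.00) + (981.75)(25.00) = 324543.69 mm³
x_c = 1686036.12 / 12981.75 = 129.88 mm
y_c = 324543.69 / 12981.75 = 25.00 mm

x_c = 129.88 mm, y_c = 25.00 mm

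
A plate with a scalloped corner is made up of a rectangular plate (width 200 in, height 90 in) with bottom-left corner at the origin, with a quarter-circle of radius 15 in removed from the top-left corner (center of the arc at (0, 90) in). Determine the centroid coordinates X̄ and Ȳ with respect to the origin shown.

Part | A | x̄ᵢ | ȳᵢ | A·x̄ᵢ | A·ȳᵢ
plate | 18000.00 | 100.00 | 45.00 | 1800000.00 | 810000.00
removed quarter-circle | -176.71 | 6.37 | 83.63 | -1125.00 | -14779.31
Σ | 17823.29 |  |  | 1798875.00 | 795220.69
X̄ = 1798875.00 / 17823.29 = 100.93 in
Ȳ = 795220.69 / 17823.29 = 44.62 in

X̄ = 100.93 in, Ȳ = 44.62 in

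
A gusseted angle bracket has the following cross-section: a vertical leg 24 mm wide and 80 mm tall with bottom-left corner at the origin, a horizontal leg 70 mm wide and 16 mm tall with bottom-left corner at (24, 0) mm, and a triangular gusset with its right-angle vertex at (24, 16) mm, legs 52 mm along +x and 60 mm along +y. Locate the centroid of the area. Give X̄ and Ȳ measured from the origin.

vertical leg: A = 24 × 80 = 1920.00, centroid at (12.00, 40.00).
horizontal leg: A = 70 × 16 = 1120.00, centroid at (59.00, 8.00).
gusset: A = ½·52·60 = 1560.00, centroid at (41.33, 36.00).
ΣA = 4600.00 mm²
ΣAX̄ = (1920.00)(12.00) + (1120.00)(59.00) + (1560.00)(41.33) = 153600.00 mm³
ΣAȲ = (1920.00)(40.00) + (1120.00)(8.00) + (1560.00)(36.00) = 141920.00 mm³
X̄ = 153600.00 / 4600.00 = 33.39 mm
Ȳ = 141920.00 / 4600.00 = 30.85 mm

X̄ = 33.39 mm, Ȳ = 30.85 mm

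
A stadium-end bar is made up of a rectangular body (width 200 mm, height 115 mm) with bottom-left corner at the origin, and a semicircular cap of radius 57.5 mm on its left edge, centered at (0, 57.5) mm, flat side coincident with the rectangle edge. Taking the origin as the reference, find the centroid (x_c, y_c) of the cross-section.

x_c = 77.08 mm, y_c = 57.50 mm

rectangular body: A = 200 × 115 = 23000.00, centroid at (100.00, 57.50).
semicircular end: A = ½π·57.5² = 5193.45, centroid at (-24.40, 57.50).
ΣA = 28193.45 mm², ΣAx_c = 2173260.42 mm³, ΣAy_c = 1621123.11 mm³.
x_c = 2173260.42/28193.45 = 77.08 mm; y_c = 1621123.11/28193.45 = 57.50 mm.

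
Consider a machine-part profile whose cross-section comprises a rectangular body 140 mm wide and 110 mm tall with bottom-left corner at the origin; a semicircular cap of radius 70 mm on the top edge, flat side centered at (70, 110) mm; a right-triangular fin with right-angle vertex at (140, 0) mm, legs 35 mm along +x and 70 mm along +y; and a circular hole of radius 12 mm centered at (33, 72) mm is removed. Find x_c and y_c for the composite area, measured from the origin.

x_c = 74.89 mm, y_c = 80.37 mm

rectangular body: A = 140 × 110 = 15400.00, centroid at (70.00, 55.00).
semicircular top: A = ½π·70² = 7696.90, centroid at (70.00, 139.71).
triangular fin: A = ½·35·70 = 1225.00, centroid at (151.67, 23.33).
hole: A = −π·12² = -452.39, centroid at (33.00, 72.00).
ΣA = 23869.51 mm², ΣAx_c = 1787645.96 mm³, ΣAy_c = 1918337.19 mm³.
x_c = 1787645.96/23869.51 = 74.89 mm; y_c = 1918337.19/23869.51 = 80.37 mm.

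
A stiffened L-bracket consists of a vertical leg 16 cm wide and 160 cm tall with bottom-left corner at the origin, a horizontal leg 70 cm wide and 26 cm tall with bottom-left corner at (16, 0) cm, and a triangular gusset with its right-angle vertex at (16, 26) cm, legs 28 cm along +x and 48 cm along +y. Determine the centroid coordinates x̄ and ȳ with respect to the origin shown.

x̄ = 25.80 cm, ȳ = 50.81 cm

vertical leg: A = 16 × 160 = 2560.00, centroid at (8.00, 80.00).
horizontal leg: A = 70 × 26 = 1820.00, centroid at (51.00, 13.00).
gusset: A = ½·28·48 = 672.00, centroid at (25.33, 42.00).
ΣA = 5052.00 cm²
ΣAx̄ = (2560.00)(8.00) + (1820.00)(51.00) + (672.00)(25.33) = 130324.00 cm³
ΣAȳ = (2560.00)(80.00) + (1820.00)(13.00) + (672.00)(42.00) = 256684.00 cm³
x̄ = 130324.00 / 5052.00 = 25.80 cm
ȳ = 256684.00 / 5052.00 = 50.81 cm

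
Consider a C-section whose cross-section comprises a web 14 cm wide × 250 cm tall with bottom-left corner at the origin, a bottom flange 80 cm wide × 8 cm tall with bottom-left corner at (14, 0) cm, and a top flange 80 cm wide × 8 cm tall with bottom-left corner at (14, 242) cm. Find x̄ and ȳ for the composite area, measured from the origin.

web: A = 14 × 250 = 3500.00, centroid at (7.00, 125.00).
bottom flange: A = 80 × 8 = 640.00, centroid at (54.00, 4.00).
top flange: A = 80 × 8 = 640.00, centroid at (54.00, 246.00).
ΣA = 4780.00 cm², ΣAx̄ = 93620.00 cm³, ΣAȳ = 597500.00 cm³.
x̄ = 93620.00/4780.00 = 19.59 cm; ȳ = 597500.00/4780.00 = 125.00 cm.

x̄ = 19.59 cm, ȳ = 125.00 cm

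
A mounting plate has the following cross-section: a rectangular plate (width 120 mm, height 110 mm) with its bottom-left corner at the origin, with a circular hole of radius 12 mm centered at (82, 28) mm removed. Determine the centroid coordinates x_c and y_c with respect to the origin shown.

x_c = 59.22 mm, y_c = 55.96 mm

plate: A = 120 × 110 = 13200.00, centroid at (60.00, 55.00).
hole: A = −π·12² = -452.39, centroid at (82.00, 28.00).
ΣA = 12747.61 mm², ΣAx_c = 754904.07 mm³, ΣAy_c = 713333.10 mm³.
x_c = 754904.07/12747.61 = 59.22 mm; y_c = 713333.10/12747.61 = 55.96 mm.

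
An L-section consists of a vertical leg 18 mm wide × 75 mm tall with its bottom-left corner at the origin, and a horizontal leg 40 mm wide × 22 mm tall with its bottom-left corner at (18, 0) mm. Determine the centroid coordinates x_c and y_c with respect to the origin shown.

Part | A | x̄ᵢ | ȳᵢ | A·x̄ᵢ | A·ȳᵢ
vertical leg | 1350.00 | 9.00 | 37.50 | 12150.00 | 50625.00
horizontal leg | 880.00 | 38.00 | 11.00 | 33440.00 | 9680.00
Σ | 2230.00 |  |  | 45590.00 | 60305.00
x_c = 45590.00 / 2230.00 = 20.44 mm
y_c = 60305.00 / 2230.00 = 27.04 mm

x_c = 20.44 mm, y_c = 27.04 mm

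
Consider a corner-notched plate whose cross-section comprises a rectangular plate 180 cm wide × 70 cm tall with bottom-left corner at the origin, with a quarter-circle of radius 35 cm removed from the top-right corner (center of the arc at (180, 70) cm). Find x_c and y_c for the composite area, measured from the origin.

x_c = 83.79 cm, y_c = 33.33 cm

plate: A = 180 × 70 = 12600.00, centroid at (90.00, 35.00).
removed quarter-circle: A = −¼π·35² = -962.11, centroid at (165.15, 55.15).
ΣA = 11637.89 cm²
ΣAx_c = (12600.00)(90.00) + (-962.11)(165.15) = 975111.37 cm³
ΣAy_c = (12600.00)(35.00) + (-962.11)(55.15) = 387943.77 cm³
x_c = 975111.37 / 11637.89 = 83.79 cm
y_c = 387943.77 / 11637.89 = 33.33 cm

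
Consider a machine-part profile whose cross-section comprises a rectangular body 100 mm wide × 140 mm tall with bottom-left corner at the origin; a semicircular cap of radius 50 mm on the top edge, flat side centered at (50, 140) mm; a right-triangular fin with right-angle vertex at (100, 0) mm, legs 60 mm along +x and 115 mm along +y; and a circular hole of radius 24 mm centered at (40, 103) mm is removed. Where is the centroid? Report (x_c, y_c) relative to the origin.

rectangular body: A = 100 × 140 = 14000.00, centroid at (50.00, 70.00).
semicircular top: A = ½π·50² = 3926.99, centroid at (50.00, 161.22).
triangular fin: A = ½·60·115 = 3450.00, centroid at (120.00, 38.33).
hole: A = −π·24² = -1809.56, centroid at (40.00, 103.00).
ΣA = 19567.43 mm², ΣAx_c = 1237967.25 mm³, ΣAy_c = 1558977.64 mm³.
x_c = 1237967.25/19567.43 = 63.27 mm; y_c = 1558977.64/19567.43 = 79.67 mm.

x_c = 63.27 mm, y_c = 79.67 mm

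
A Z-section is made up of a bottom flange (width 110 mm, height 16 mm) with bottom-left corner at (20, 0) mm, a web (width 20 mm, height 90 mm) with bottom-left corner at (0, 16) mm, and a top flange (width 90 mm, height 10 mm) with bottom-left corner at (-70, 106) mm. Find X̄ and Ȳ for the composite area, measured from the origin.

bottom flange: A = 110 × 16 = 1760.00, centroid at (75.00, 8.00).
web: A = 20 × 90 = 1800.00, centroid at (10.00, 61.00).
top flange: A = 90 × 10 = 900.00, centroid at (-25.00, 111.00).
ΣA = 4460.00 mm², ΣAX̄ = 127500.00 mm³, ΣAȲ = 223780.00 mm³.
X̄ = 127500.00/4460.00 = 28.59 mm; Ȳ = 223780.00/4460.00 = 50.17 mm.

X̄ = 28.59 mm, Ȳ = 50.17 mm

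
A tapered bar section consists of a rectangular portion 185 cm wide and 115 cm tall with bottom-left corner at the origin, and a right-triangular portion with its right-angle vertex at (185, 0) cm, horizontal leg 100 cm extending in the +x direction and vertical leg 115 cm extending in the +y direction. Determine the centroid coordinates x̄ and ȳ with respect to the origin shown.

x̄ = 119.27 cm, ȳ = 53.42 cm

Part | A | x̄ᵢ | ȳᵢ | A·x̄ᵢ | A·ȳᵢ
rectangular portion | 21275.00 | 92.50 | 57.50 | 1967937.50 | 1223312.50
triangular portion | 5750.00 | 218.33 | 38.33 | 1255416.67 | 220416.67
Σ | 27025.00 |  |  | 3223354.17 | 1443729.17
x̄ = 3223354.17 / 27025.00 = 119.27 cm
ȳ = 1443729.17 / 27025.00 = 53.42 cm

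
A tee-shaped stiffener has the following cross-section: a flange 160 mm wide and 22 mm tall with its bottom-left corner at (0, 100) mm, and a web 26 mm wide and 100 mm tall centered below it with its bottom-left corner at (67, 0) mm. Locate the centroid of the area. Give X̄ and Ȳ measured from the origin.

Part | A | x̄ᵢ | ȳᵢ | A·x̄ᵢ | A·ȳᵢ
web | 2600.00 | 80.00 | 50.00 | 208000.00 | 130000.00
flange | 3520.00 | 80.00 | 111.00 | 281600.00 | 390720.00
Σ | 6120.00 |  |  | 489600.00 | 520720.00
X̄ = 489600.00 / 6120.00 = 80.00 mm
Ȳ = 520720.00 / 6120.00 = 85.08 mm

X̄ = 80.00 mm, Ȳ = 85.08 mm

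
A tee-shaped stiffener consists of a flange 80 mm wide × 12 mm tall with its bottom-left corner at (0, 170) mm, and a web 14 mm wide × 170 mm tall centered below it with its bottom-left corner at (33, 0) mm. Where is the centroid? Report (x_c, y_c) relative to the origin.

Part | A | x̄ᵢ | ȳᵢ | A·x̄ᵢ | A·ȳᵢ
web | 2380.00 | 40.00 | 85.00 | 95200.00 | 202300.00
flange | 960.00 | 40.00 | 176.00 | 38400.00 | 168960.00
Σ | 3340.00 |  |  | 133600.00 | 371260.00
x_c = 133600.00 / 3340.00 = 40.00 mm
y_c = 371260.00 / 3340.00 = 111.16 mm

x_c = 40.00 mm, y_c = 111.16 mm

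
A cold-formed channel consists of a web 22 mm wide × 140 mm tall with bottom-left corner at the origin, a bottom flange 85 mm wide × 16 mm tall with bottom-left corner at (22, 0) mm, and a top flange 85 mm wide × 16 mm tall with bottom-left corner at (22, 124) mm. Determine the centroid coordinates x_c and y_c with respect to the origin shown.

web: A = 22 × 140 = 3080.00, centroid at (11.00, 70.00).
bottom flange: A = 85 × 16 = 1360.00, centroid at (64.50, 8.00).
top flange: A = 85 × 16 = 1360.00, centroid at (64.50, 132.00).
ΣA = 5800.00 mm², ΣAx_c = 209320.00 mm³, ΣAy_c = 406000.00 mm³.
x_c = 209320.00/5800.00 = 36.09 mm; y_c = 406000.00/5800.00 = 70.00 mm.

x_c = 36.09 mm, y_c = 70.00 mm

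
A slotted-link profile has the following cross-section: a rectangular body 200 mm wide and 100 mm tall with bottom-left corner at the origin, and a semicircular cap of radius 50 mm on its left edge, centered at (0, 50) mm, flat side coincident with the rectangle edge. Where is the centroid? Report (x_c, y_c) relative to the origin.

Part | A | x̄ᵢ | ȳᵢ | A·x̄ᵢ | A·ȳᵢ
rectangular body | 20000.00 | 100.00 | 50.00 | 2000000.00 | 1000000.00
semicircular end | 3926.99 | -21.22 | 50.00 | -83333.33 | 196349.54
Σ | 23926.99 |  |  | 1916666.67 | 1196349.54
x_c = 1916666.67 / 23926.99 = 80.10 mm
y_c = 1196349.54 / 23926.99 = 50.00 mm

x_c = 80.10 mm, y_c = 50.00 mm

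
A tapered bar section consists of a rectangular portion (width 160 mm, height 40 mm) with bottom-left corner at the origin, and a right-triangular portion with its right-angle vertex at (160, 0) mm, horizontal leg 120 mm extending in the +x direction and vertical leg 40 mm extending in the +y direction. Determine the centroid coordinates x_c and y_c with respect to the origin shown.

x_c = 112.73 mm, y_c = 18.18 mm

rectangular portion: A = 160 × 40 = 6400.00, centroid at (80.00, 20.00).
triangular portion: A = ½·120·40 = 2400.00, centroid at (200.00, 13.33).
ΣA = 8800.00 mm², ΣAx_c = 992000.00 mm³, ΣAy_c = 160000.00 mm³.
x_c = 992000.00/8800.00 = 112.73 mm; y_c = 160000.00/8800.00 = 18.18 mm.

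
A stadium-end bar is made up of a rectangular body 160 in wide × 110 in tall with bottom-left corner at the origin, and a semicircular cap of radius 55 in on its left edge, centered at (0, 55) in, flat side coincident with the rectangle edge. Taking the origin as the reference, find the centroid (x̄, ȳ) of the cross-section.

x̄ = 58.03 in, ȳ = 55.00 in

rectangular body: A = 160 × 110 = 17600.00, centroid at (80.00, 55.00).
semicircular end: A = ½π·55² = 4751.66, centroid at (-23.34, 55.00).
ΣA = 22351.66 in²
ΣAx̄ = (17600.00)(80.00) + (4751.66)(-23.34) = 1297083.33 in³
ΣAȳ = (17600.00)(55.00) + (4751.66)(55.00) = 1229341.24 in³
x̄ = 1297083.33 / 22351.66 = 58.03 in
ȳ = 1229341.24 / 22351.66 = 55.00 in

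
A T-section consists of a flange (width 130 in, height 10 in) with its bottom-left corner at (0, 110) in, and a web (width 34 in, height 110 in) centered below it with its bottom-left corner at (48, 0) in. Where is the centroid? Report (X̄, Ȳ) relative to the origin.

Part | A | x̄ᵢ | ȳᵢ | A·x̄ᵢ | A·ȳᵢ
web | 3740.00 | 65.00 | 55.00 | 243100.00 | 205700.00
flange | 1300.00 | 65.00 | 115.00 | 84500.00 | 149500.00
Σ | 5040.00 |  |  | 327600.00 | 355200.00
X̄ = 327600.00 / 5040.00 = 65.00 in
Ȳ = 355200.00 / 5040.00 = 70.48 in

X̄ = 65.00 in, Ȳ = 70.48 in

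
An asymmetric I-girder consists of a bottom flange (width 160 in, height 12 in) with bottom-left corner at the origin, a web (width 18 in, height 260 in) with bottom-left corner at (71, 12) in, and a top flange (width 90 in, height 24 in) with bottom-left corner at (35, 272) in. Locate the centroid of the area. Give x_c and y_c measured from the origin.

bottom flange: A = 160 × 12 = 1920.00, centroid at (80.00, 6.00).
web: A = 18 × 260 = 4680.00, centroid at (80.00, 142.00).
top flange: A = 90 × 24 = 2160.00, centroid at (80.00, 284.00).
ΣA = 8760.00 in²
ΣAx_c = (1920.00)(80.00) + (4680.00)(80.00) + (2160.00)(80.00) = 700800.00 in³
ΣAy_c = (1920.00)(6.00) + (4680.00)(142.00) + (2160.00)(284.00) = 1289520.00 in³
x_c = 700800.00 / 8760.00 = 80.00 in
y_c = 1289520.00 / 8760.00 = 147.21 in

x_c = 80.00 in, y_c = 147.21 in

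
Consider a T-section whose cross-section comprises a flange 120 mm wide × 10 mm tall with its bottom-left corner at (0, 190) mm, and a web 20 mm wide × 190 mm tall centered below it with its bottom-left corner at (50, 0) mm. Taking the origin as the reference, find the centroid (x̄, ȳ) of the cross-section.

x̄ = 60.00 mm, ȳ = 119.00 mm

Part | A | x̄ᵢ | ȳᵢ | A·x̄ᵢ | A·ȳᵢ
web | 3800.00 | 60.00 | 95.00 | 228000.00 | 361000.00
flange | 1200.00 | 60.00 | 195.00 | 72000.00 | 234000.00
Σ | 5000.00 |  |  | 300000.00 | 595000.00
x̄ = 300000.00 / 5000.00 = 60.00 mm
ȳ = 595000.00 / 5000.00 = 119.00 mm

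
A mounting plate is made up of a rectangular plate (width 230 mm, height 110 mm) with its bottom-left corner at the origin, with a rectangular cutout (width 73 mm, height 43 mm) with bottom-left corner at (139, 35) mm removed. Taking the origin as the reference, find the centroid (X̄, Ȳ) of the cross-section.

X̄ = 106.43 mm, Ȳ = 54.79 mm

plate: A = 230 × 110 = 25300.00, centroid at (115.00, 55.00).
hole: A = −(73 × 43) = -3139.00, centroid at (175.50, 56.50).
ΣA = 22161.00 mm²
ΣAX̄ = (25300.00)(115.00) + (-3139.00)(175.50) = 2358605.50 mm³
ΣAȲ = (25300.00)(55.00) + (-3139.00)(56.50) = 1214146.50 mm³
X̄ = 2358605.50 / 22161.00 = 106.43 mm
Ȳ = 1214146.50 / 22161.00 = 54.79 mm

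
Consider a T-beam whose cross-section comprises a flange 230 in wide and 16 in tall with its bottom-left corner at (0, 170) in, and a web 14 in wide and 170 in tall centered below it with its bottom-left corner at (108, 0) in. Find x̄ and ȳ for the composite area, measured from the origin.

x̄ = 115.00 in, ȳ = 141.48 in

web: A = 14 × 170 = 2380.00, centroid at (115.00, 85.00).
flange: A = 230 × 16 = 3680.00, centroid at (115.00, 178.00).
ΣA = 6060.00 in²
ΣAx̄ = (2380.00)(115.00) + (3680.00)(115.00) = 696900.00 in³
ΣAȳ = (2380.00)(85.00) + (3680.00)(178.00) = 857340.00 in³
x̄ = 696900.00 / 6060.00 = 115.00 in
ȳ = 857340.00 / 6060.00 = 141.48 in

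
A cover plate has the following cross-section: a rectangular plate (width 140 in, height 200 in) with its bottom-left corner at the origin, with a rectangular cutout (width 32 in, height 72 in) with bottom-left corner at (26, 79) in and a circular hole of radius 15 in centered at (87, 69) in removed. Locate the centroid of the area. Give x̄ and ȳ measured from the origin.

plate: A = 140 × 200 = 28000.00, centroid at (70.00, 100.00).
hole 1: A = −(32 × 72) = -2304.00, centroid at (42.00, 115.00).
hole 2: A = −π·15² = -706.86, centroid at (87.00, 69.00).
ΣA = 24989.14 in²
ΣAx̄ = (28000.00)(70.00) + (-2304.00)(42.00) + (-706.86)(87.00) = 1801735.32 in³
ΣAȳ = (28000.00)(100.00) + (-2304.00)(115.00) + (-706.86)(69.00) = 2486266.77 in³
x̄ = 1801735.32 / 24989.14 = 72.10 in
ȳ = 2486266.77 / 24989.14 = 99.49 in

x̄ = 72.10 in, ȳ = 99.49 in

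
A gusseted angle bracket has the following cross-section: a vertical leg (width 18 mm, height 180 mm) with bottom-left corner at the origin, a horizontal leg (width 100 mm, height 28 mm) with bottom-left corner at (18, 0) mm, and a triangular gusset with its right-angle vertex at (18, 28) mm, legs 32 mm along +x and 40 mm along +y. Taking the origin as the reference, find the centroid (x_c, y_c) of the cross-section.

vertical leg: A = 18 × 180 = 3240.00, centroid at (9.00, 90.00).
horizontal leg: A = 100 × 28 = 2800.00, centroid at (68.00, 14.00).
gusset: A = ½·32·40 = 640.00, centroid at (28.67, 41.33).
ΣA = 6680.00 mm², ΣAx_c = 237906.67 mm³, ΣAy_c = 357253.33 mm³.
x_c = 237906.67/6680.00 = 35.61 mm; y_c = 357253.33/6680.00 = 53.48 mm.

x_c = 35.61 mm, y_c = 53.48 mm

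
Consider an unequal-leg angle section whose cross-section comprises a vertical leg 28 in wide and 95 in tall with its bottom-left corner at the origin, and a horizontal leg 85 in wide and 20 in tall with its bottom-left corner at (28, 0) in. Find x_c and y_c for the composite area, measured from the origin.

x_c = 36.03 in, y_c = 32.88 in

vertical leg: A = 28 × 95 = 2660.00, centroid at (14.00, 47.50).
horizontal leg: A = 85 × 20 = 1700.00, centroid at (70.50, 10.00).
ΣA = 4360.00 in²
ΣAx_c = (2660.00)(14.00) + (1700.00)(70.50) = 157090.00 in³
ΣAy_c = (2660.00)(47.50) + (1700.00)(10.00) = 143350.00 in³
x_c = 157090.00 / 4360.00 = 36.03 in
y_c = 143350.00 / 4360.00 = 32.88 in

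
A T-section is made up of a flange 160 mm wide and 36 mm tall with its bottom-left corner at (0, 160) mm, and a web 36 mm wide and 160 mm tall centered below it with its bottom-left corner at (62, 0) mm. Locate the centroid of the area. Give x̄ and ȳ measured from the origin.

x̄ = 80.00 mm, ȳ = 129.00 mm

Part | A | x̄ᵢ | ȳᵢ | A·x̄ᵢ | A·ȳᵢ
web | 5760.00 | 80.00 | 80.00 | 460800.00 | 460800.00
flange | 5760.00 | 80.00 | 178.00 | 460800.00 | 1025280.00
Σ | 11520.00 |  |  | 921600.00 | 1486080.00
x̄ = 921600.00 / 11520.00 = 80.00 mm
ȳ = 1486080.00 / 11520.00 = 129.00 mm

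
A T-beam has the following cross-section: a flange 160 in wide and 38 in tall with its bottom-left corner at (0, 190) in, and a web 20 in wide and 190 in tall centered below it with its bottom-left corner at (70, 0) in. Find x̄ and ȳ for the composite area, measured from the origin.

x̄ = 80.00 in, ȳ = 165.15 in

web: A = 20 × 190 = 3800.00, centroid at (80.00, 95.00).
flange: A = 160 × 38 = 6080.00, centroid at (80.00, 209.00).
ΣA = 9880.00 in²
ΣAx̄ = (3800.00)(80.00) + (6080.00)(80.00) = 790400.00 in³
ΣAȳ = (3800.00)(95.00) + (6080.00)(209.00) = 1631720.00 in³
x̄ = 790400.00 / 9880.00 = 80.00 in
ȳ = 1631720.00 / 9880.00 = 165.15 in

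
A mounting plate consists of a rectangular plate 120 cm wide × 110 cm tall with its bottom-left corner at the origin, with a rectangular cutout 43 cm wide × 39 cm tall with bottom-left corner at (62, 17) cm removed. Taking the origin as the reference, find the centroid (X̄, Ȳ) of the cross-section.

X̄ = 56.58 cm, Ȳ = 57.69 cm

plate: A = 120 × 110 = 13200.00, centroid at (60.00, 55.00).
hole: A = −(43 × 39) = -1677.00, centroid at (83.50, 36.50).
ΣA = 11523.00 cm², ΣAX̄ = 651970.50 cm³, ΣAȲ = 664789.50 cm³.
X̄ = 651970.50/11523.00 = 56.58 cm; Ȳ = 664789.50/11523.00 = 57.69 cm.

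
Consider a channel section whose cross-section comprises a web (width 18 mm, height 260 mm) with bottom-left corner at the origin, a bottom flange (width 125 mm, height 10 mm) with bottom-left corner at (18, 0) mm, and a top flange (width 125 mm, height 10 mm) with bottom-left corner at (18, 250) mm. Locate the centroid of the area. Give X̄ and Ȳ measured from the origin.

web: A = 18 × 260 = 4680.00, centroid at (9.00, 130.00).
bottom flange: A = 125 × 10 = 1250.00, centroid at (80.50, 5.00).
top flange: A = 125 × 10 = 1250.00, centroid at (80.50, 255.00).
ΣA = 7180.00 mm², ΣAX̄ = 243370.00 mm³, ΣAȲ = 933400.00 mm³.
X̄ = 243370.00/7180.00 = 33.90 mm; Ȳ = 933400.00/7180.00 = 130.00 mm.

X̄ = 33.90 mm, Ȳ = 130.00 mm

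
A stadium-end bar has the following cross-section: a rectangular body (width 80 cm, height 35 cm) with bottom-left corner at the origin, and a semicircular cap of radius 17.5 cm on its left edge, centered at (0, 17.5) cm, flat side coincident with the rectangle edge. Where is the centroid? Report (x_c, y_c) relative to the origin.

x_c = 33.05 cm, y_c = 17.50 cm

rectangular body: A = 80 × 35 = 2800.00, centroid at (40.00, 17.50).
semicircular end: A = ½π·17.5² = 481.06, centroid at (-7.43, 17.50).
ΣA = 3281.06 cm², ΣAx_c = 108427.08 cm³, ΣAy_c = 57418.49 cm³.
x_c = 108427.08/3281.06 = 33.05 cm; y_c = 57418.49/3281.06 = 17.50 cm.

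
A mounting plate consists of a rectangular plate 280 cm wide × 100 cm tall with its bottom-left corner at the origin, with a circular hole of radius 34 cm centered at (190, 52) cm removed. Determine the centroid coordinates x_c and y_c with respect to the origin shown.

plate: A = 280 × 100 = 28000.00, centroid at (140.00, 50.00).
hole: A = −π·34² = -3631.68, centroid at (190.00, 52.00).
ΣA = 24368.32 cm², ΣAx_c = 3229980.59 cm³, ΣAy_c = 1211152.58 cm³.
x_c = 3229980.59/24368.32 = 132.55 cm; y_c = 1211152.58/24368.32 = 49.70 cm.

x_c = 132.55 cm, y_c = 49.70 cm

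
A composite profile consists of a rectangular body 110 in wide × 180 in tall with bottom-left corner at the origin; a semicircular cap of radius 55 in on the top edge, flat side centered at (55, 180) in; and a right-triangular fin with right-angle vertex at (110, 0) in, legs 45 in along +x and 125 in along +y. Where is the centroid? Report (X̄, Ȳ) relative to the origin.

X̄ = 62.19 in, Ȳ = 104.71 in

rectangular body: A = 110 × 180 = 19800.00, centroid at (55.00, 90.00).
semicircular top: A = ½π·55² = 4751.66, centroid at (55.00, 203.34).
triangular fin: A = ½·45·125 = 2812.50, centroid at (125.00, 41.67).
ΣA = 27364.16 in²
ΣAX̄ = (19800.00)(55.00) + (4751.66)(55.00) + (2812.50)(125.00) = 1701903.74 in³
ΣAȲ = (19800.00)(90.00) + (4751.66)(203.34) + (2812.50)(41.67) = 2865402.77 in³
X̄ = 1701903.74 / 27364.16 = 62.19 in
Ȳ = 2865402.77 / 27364.16 = 104.71 in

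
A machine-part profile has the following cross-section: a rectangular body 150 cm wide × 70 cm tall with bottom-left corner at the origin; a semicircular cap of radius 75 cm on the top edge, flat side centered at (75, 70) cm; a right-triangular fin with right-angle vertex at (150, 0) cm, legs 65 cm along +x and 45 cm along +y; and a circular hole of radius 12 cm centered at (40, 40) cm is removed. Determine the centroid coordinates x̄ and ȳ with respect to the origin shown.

x̄ = 82.73 cm, ȳ = 62.47 cm

rectangular body: A = 150 × 70 = 10500.00, centroid at (75.00, 35.00).
semicircular top: A = ½π·75² = 8835.73, centroid at (75.00, 101.83).
triangular fin: A = ½·65·45 = 1462.50, centroid at (171.67, 15.00).
hole: A = −π·12² = -452.39, centroid at (40.00, 40.00).
ΣA = 20345.84 cm², ΣAx̄ = 1683146.63 cm³, ΣAȳ = 1271092.98 cm³.
x̄ = 1683146.63/20345.84 = 82.73 cm; ȳ = 1271092.98/20345.84 = 62.47 cm.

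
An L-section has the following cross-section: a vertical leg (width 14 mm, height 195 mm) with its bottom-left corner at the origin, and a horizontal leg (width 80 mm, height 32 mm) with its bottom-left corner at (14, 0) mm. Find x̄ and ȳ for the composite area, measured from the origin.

vertical leg: A = 14 × 195 = 2730.00, centroid at (7.00, 97.50).
horizontal leg: A = 80 × 32 = 2560.00, centroid at (54.00, 16.00).
ΣA = 5290.00 mm²
ΣAx̄ = (2730.00)(7.00) + (2560.00)(54.00) = 157350.00 mm³
ΣAȳ = (2730.00)(97.50) + (2560.00)(16.00) = 307135.00 mm³
x̄ = 157350.00 / 5290.00 = 29.74 mm
ȳ = 307135.00 / 5290.00 = 58.06 mm

x̄ = 29.74 mm, ȳ = 58.06 mm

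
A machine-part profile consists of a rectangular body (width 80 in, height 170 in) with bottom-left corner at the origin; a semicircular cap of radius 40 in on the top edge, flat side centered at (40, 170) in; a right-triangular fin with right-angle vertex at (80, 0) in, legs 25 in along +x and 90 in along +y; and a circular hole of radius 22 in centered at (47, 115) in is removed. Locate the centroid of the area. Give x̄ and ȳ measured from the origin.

rectangular body: A = 80 × 170 = 13600.00, centroid at (40.00, 85.00).
semicircular top: A = ½π·40² = 2513.27, centroid at (40.00, 186.98).
triangular fin: A = ½·25·90 = 1125.00, centroid at (88.33, 30.00).
hole: A = −π·22² = -1520.53, centroid at (47.00, 115.00).
ΣA = 15717.74 in², ΣAx̄ = 672441.02 in³, ΣAȳ = 1484812.22 in³.
x̄ = 672441.02/15717.74 = 42.78 in; ȳ = 1484812.22/15717.74 = 94.47 in.

x̄ = 42.78 in, ȳ = 94.47 in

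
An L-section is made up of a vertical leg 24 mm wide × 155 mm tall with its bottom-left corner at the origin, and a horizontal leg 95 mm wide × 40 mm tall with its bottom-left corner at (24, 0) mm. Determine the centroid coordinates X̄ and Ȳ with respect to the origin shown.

Part | A | x̄ᵢ | ȳᵢ | A·x̄ᵢ | A·ȳᵢ
vertical leg | 3720.00 | 12.00 | 77.50 | 44640.00 | 288300.00
horizontal leg | 3800.00 | 71.50 | 20.00 | 271700.00 | 76000.00
Σ | 7520.00 |  |  | 316340.00 | 364300.00
X̄ = 316340.00 / 7520.00 = 42.07 mm
Ȳ = 364300.00 / 7520.00 = 48.44 mm

X̄ = 42.07 mm, Ȳ = 48.44 mm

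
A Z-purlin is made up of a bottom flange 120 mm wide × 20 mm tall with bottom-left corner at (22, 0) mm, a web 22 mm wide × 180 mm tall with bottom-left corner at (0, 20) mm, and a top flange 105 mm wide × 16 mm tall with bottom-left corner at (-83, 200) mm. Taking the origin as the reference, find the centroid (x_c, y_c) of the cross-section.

x_c = 23.52 mm, y_c = 100.63 mm

bottom flange: A = 120 × 20 = 2400.00, centroid at (82.00, 10.00).
web: A = 22 × 180 = 3960.00, centroid at (11.00, 110.00).
top flange: A = 105 × 16 = 1680.00, centroid at (-30.50, 208.00).
ΣA = 8040.00 mm², ΣAx_c = 189120.00 mm³, ΣAy_c = 809040.00 mm³.
x_c = 189120.00/8040.00 = 23.52 mm; y_c = 809040.00/8040.00 = 100.63 mm.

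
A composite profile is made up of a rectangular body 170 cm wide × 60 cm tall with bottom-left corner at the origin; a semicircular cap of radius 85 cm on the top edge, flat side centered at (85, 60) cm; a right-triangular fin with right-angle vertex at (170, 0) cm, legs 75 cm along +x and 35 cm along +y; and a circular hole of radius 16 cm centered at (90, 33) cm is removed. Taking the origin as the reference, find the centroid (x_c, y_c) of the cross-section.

rectangular body: A = 170 × 60 = 10200.00, centroid at (85.00, 30.00).
semicircular top: A = ½π·85² = 11349.00, centroid at (85.00, 96.08).
triangular fin: A = ½·75·35 = 1312.50, centroid at (195.00, 11.67).
hole: A = −π·16² = -804.25, centroid at (90.00, 33.00).
ΣA = 22057.26 cm²
ΣAx_c = (10200.00)(85.00) + (11349.00)(85.00) + (1312.50)(195.00) + (-804.25)(90.00) = 2015220.50 cm³
ΣAy_c = (10200.00)(30.00) + (11349.00)(96.08) + (1312.50)(11.67) + (-804.25)(33.00) = 1385129.20 cm³
x_c = 2015220.50 / 22057.26 = 91.36 cm
y_c = 1385129.20 / 22057.26 = 62.80 cm

x_c = 91.36 cm, y_c = 62.80 cm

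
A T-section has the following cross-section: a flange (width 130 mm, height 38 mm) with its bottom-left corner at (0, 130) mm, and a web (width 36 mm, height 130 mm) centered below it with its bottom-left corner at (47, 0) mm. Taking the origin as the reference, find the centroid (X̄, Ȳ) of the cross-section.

Part | A | x̄ᵢ | ȳᵢ | A·x̄ᵢ | A·ȳᵢ
web | 4680.00 | 65.00 | 65.00 | 304200.00 | 304200.00
flange | 4940.00 | 65.00 | 149.00 | 321100.00 | 736060.00
Σ | 9620.00 |  |  | 625300.00 | 1040260.00
X̄ = 625300.00 / 9620.00 = 65.00 mm
Ȳ = 1040260.00 / 9620.00 = 108.14 mm

X̄ = 65.00 mm, Ȳ = 108.14 mm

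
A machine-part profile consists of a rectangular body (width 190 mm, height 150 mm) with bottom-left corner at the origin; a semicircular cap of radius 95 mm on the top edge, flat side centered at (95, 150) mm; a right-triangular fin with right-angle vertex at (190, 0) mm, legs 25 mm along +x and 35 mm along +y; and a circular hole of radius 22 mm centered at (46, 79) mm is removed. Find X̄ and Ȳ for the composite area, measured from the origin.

rectangular body: A = 190 × 150 = 28500.00, centroid at (95.00, 75.00).
semicircular top: A = ½π·95² = 14176.44, centroid at (95.00, 190.32).
triangular fin: A = ½·25·35 = 437.50, centroid at (198.33, 11.67).
hole: A = −π·22² = -1520.53, centroid at (46.00, 79.00).
ΣA = 41593.41 mm², ΣAX̄ = 4071087.92 mm³, ΣAȲ = 4720531.09 mm³.
X̄ = 4071087.92/41593.41 = 97.88 mm; Ȳ = 4720531.09/41593.41 = 113.49 mm.

X̄ = 97.88 mm, Ȳ = 113.49 mm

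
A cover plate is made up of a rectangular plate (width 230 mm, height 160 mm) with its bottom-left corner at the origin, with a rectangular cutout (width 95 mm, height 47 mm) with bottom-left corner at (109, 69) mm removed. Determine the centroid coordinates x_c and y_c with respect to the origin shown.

x_c = 109.27 mm, y_c = 78.27 mm

plate: A = 230 × 160 = 36800.00, centroid at (115.00, 80.00).
hole: A = −(95 × 47) = -4465.00, centroid at (156.50, 92.50).
ΣA = 32335.00 mm², ΣAx_c = 3533227.50 mm³, ΣAy_c = 2530987.50 mm³.
x_c = 3533227.50/32335.00 = 109.27 mm; y_c = 2530987.50/32335.00 = 78.27 mm.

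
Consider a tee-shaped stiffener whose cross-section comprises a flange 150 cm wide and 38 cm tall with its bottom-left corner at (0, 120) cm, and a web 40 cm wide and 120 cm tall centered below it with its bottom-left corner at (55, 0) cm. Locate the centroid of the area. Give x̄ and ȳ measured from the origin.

Part | A | x̄ᵢ | ȳᵢ | A·x̄ᵢ | A·ȳᵢ
web | 4800.00 | 75.00 | 60.00 | 360000.00 | 288000.00
flange | 5700.00 | 75.00 | 139.00 | 427500.00 | 792300.00
Σ | 10500.00 |  |  | 787500.00 | 1080300.00
x̄ = 787500.00 / 10500.00 = 75.00 cm
ȳ = 1080300.00 / 10500.00 = 102.89 cm

x̄ = 75.00 cm, ȳ = 102.89 cm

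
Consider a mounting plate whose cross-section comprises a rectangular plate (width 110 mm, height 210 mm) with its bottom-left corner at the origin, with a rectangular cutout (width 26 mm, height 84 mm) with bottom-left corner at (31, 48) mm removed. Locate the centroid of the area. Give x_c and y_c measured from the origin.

Part | A | x̄ᵢ | ȳᵢ | A·x̄ᵢ | A·ȳᵢ
plate | 23100.00 | 55.00 | 105.00 | 1270500.00 | 2425500.00
hole | -2184.00 | 44.00 | 90.00 | -96096.00 | -196560.00
Σ | 20916.00 |  |  | 1174404.00 | 2228940.00
x_c = 1174404.00 / 20916.00 = 56.15 mm
y_c = 2228940.00 / 20916.00 = 106.57 mm

x_c = 56.15 mm, y_c = 106.57 mm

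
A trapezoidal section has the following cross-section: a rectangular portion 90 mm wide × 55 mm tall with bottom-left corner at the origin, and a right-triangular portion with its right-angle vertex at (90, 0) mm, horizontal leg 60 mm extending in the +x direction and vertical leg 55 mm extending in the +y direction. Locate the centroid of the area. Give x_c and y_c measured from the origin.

x_c = 61.25 mm, y_c = 25.21 mm

rectangular portion: A = 90 × 55 = 4950.00, centroid at (45.00, 27.50).
triangular portion: A = ½·60·55 = 1650.00, centroid at (110.00, 18.33).
ΣA = 6600.00 mm², ΣAx_c = 404250.00 mm³, ΣAy_c = 166375.00 mm³.
x_c = 404250.00/6600.00 = 61.25 mm; y_c = 166375.00/6600.00 = 25.21 mm.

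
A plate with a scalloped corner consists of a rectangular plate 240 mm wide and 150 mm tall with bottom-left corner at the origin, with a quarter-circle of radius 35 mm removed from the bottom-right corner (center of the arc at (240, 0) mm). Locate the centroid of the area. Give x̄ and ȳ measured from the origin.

x̄ = 117.11 mm, ȳ = 76.65 mm

plate: A = 240 × 150 = 36000.00, centroid at (120.00, 75.00).
removed quarter-circle: A = −¼π·35² = -962.11, centroid at (225.15, 14.85).
ΣA = 35037.89 mm²
ΣAx̄ = (36000.00)(120.00) + (-962.11)(225.15) = 4103384.61 mm³
ΣAȳ = (36000.00)(75.00) + (-962.11)(14.85) = 2685708.33 mm³
x̄ = 4103384.61 / 35037.89 = 117.11 mm
ȳ = 2685708.33 / 35037.89 = 76.65 mm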